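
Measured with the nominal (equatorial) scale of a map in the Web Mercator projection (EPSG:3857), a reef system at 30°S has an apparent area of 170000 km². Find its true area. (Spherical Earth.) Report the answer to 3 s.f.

Mercator is conformal, so the point scale is isotropic: h = k = sec φ = 1/cos φ.
Areal scale = k² = sec²φ = 1/cos²(30°) = 1/0.8660² = 1.333.
True area = apparent / (areal scale) = 170000 / 1.333 ≈ 128000 km².

128000 km²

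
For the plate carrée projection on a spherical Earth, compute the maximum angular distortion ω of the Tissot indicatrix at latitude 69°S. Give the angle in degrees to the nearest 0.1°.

For the equirectangular projection with φ₀ = 0 (plate carrée), h = 1 along meridians and k = sec φ along parallels.
At 69°: h = 1.000, k = 2.790; principal scales a = 2.790, b = 1.000.
sin(ω/2) = (a − b)/(a + b) = 1.790/3.790 = 0.4724, so ω = 2 arcsin(0.4724) ≈ 56.4°.

56.4°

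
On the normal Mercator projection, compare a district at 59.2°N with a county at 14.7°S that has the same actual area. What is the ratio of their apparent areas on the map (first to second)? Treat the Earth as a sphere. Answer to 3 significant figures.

Mercator is conformal with k = sec φ, so areal scale = k² = sec²φ.
At 59.2°: sec²(59.2°) = 1/0.5120² = 3.814.
At 14.7°: sec²(14.7°) = 1/0.9673² = 1.069.
Ratio = 3.814/1.069 = cos²(14.7°)/cos²(59.2°) ≈ 3.57.

3.57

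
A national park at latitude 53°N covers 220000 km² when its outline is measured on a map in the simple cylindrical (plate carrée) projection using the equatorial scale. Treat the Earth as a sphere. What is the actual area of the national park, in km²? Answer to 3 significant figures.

In the plate carrée (x = Rλ, y = Rφ), meridians are true-scale (h = 1) and parallels are stretched by k = sec φ.
Areal scale = h·k = 1 × sec φ; at 53°, h = 1.000, k = 1.662, so h·k = 1.662.
True area = apparent / (areal scale) = 220000 / 1.662 ≈ 132000 km².

132000 km²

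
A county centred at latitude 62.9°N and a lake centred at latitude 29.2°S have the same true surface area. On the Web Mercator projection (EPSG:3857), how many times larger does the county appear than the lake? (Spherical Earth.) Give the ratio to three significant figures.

On Mercator, area is exaggerated by sec²φ = 1/cos²φ.
At 62.9°: sec²(62.9°) = 1/0.4555² = 4.819.
At 29.2°: sec²(29.2°) = 1/0.8729² = 1.312.
Ratio = 4.819/1.312 = cos²(29.2°)/cos²(62.9°) ≈ 3.67.

3.67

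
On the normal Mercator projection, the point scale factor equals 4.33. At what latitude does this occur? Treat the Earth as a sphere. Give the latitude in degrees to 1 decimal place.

76.6°

Mercator scale is k = sec φ = 1/cos φ.
1/cos φ = 4.33  ⇒  cos φ = 0.2309  ⇒  φ = arccos(0.2309) ≈ 76.6°.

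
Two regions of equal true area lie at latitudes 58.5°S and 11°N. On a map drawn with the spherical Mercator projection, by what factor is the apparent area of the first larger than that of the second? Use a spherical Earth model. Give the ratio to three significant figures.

3.53

Mercator areal scale is sec²φ.
At 58.5°: sec²(58.5°) = 1/0.5225² = 3.663.
At 11°: sec²(11°) = 1/0.9816² = 1.038.
Ratio = 3.663/1.038 = cos²(11°)/cos²(58.5°) ≈ 3.53.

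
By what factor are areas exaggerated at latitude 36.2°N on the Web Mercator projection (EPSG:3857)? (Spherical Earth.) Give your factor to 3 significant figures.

1.54

For Mercator, h = k = sec φ (a conformal cylindrical projection has a single point scale, 1/cos φ).
Areal scale = k² = sec²φ = 1/cos²(36.2°) = 1/0.8070² = 1.536.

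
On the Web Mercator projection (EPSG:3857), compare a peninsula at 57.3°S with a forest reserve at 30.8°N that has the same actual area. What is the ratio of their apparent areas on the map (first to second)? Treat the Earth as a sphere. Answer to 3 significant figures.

Mercator areal scale is sec²φ.
At 57.3°: sec²(57.3°) = 1/0.5402² = 3.426.
At 30.8°: sec²(30.8°) = 1/0.8590² = 1.355.
Ratio = 3.426/1.355 = cos²(30.8°)/cos²(57.3°) ≈ 2.53.

2.53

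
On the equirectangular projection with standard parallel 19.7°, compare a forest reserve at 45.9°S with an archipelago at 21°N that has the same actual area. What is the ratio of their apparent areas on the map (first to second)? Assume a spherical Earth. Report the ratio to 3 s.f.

With standard parallel φ₀ = 19.7°, the equirectangular projection gives x = Rλ cos φ₀, y = Rφ, so h = 1 and k = cos 19.7° / cos φ.
Areal scale at 45.9°: h·k = 1.000 × 1.353 = 1.353.
Areal scale at 21°: h·k = 1.000 × 1.008 = 1.008.
Ratio = 1.353/1.008 ≈ 1.34.

1.34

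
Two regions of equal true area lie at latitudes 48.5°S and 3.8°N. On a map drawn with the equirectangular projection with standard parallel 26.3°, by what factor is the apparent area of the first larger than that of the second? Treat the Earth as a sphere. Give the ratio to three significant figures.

1.51

The equidistant cylindrical projection with φ₀ = 26.3° has h = 1 (meridians true) and k = cos φ₀ / cos φ along parallels.
Areal scale at 48.5°: h·k = 1.000 × 1.353 = 1.353.
Areal scale at 3.8°: h·k = 1.000 × 0.8985 = 0.8985.
Ratio = 1.353/0.8985 ≈ 1.51.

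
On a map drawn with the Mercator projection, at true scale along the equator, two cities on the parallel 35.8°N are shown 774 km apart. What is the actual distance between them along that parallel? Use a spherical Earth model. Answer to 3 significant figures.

The Mercator projection is conformal; its linear scale factor is the same in every direction and equals sec φ = 1/cos φ.
Along the parallel at 35.8°, map distances are exaggerated by k = sec 35.8° = 1.233.
True distance = 774 / 1.233 = 774 × cos 35.8° ≈ 628 km.

628 km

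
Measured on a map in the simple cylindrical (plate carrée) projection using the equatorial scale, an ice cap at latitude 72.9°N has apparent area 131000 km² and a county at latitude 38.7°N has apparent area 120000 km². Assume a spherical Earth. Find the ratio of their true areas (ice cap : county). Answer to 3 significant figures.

Plate carrée has h = 1 and k = sec φ, giving areal scale sec φ; true area = (apparent area) · cos φ.
True area of ice cap: 131000 × cos(72.9°) = 131000 × 0.2940 = 38520 km².
True area of county: 120000 × cos(38.7°) = 120000 × 0.7804 = 93650 km².
Ratio = 38520 / 93650 ≈ 0.411.

0.411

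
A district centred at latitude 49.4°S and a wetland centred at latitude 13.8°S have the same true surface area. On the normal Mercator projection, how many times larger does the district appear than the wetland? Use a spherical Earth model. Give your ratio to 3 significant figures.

Mercator areal scale is sec²φ.
At 49.4°: sec²(49.4°) = 1/0.6508² = 2.361.
At 13.8°: sec²(13.8°) = 1/0.9711² = 1.060.
Ratio = 2.361/1.060 = cos²(13.8°)/cos²(49.4°) ≈ 2.23.

2.23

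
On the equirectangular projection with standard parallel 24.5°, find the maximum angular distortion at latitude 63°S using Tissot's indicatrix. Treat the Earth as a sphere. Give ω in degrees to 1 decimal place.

39.1°

With standard parallel φ₀ = 24.5°, the equirectangular projection gives x = Rλ cos φ₀, y = Rφ, so h = 1 and k = cos 24.5° / cos φ.
At 63°: h = 1.000, k = 2.004; principal scales a = 2.004, b = 1.000.
sin(ω/2) = (a − b)/(a + b) = 1.004/3.004 = 0.3343, so ω = 2 arcsin(0.3343) ≈ 39.1°.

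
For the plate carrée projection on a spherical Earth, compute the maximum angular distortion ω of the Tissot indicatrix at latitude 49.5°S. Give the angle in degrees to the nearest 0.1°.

24.5°

For the equirectangular projection with φ₀ = 0 (plate carrée), h = 1 along meridians and k = sec φ along parallels.
At 49.5°: h = 1.000, k = 1.540; principal scales a = 1.540, b = 1.000.
sin(ω/2) = (a − b)/(a + b) = 0.5398/2.540 = 0.2125, so ω = 2 arcsin(0.2125) ≈ 24.5°.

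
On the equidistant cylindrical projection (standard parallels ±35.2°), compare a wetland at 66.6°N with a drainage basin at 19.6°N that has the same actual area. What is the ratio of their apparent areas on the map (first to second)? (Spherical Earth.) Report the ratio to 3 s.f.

2.37

In the equirectangular projection with standard parallel φ₀ = 35.2° (x = Rλ cos φ₀, y = Rφ), meridians are true-scale (h = 1) and the parallel scale is k = cos φ₀ / cos φ.
Areal scale at 66.6°: h·k = 1.000 × 2.058 = 2.058.
Areal scale at 19.6°: h·k = 1.000 × 0.8674 = 0.8674.
Ratio = 2.058/0.8674 ≈ 2.37.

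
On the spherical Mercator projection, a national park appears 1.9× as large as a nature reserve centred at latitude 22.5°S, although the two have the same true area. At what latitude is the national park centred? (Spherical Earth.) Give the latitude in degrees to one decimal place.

47.9°

On Mercator, (apparent₁)/(apparent₂) = sec²φ₁ / sec²φ₂ when true areas are equal.
cos²φ₂ / cos²φ₁ = 1.9  ⇒  cos φ₁ = cos 22.5° / √1.9 = 0.9239/1.378 = 0.6703.
φ₁ = arccos(0.6703) ≈ 47.9°.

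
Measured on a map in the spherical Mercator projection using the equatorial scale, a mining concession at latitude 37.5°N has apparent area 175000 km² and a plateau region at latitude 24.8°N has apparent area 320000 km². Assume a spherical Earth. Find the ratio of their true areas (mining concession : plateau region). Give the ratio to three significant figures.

On Mercator the areal scale is sec²φ, so true area = apparent × cos²φ.
True area of mining concession: 175000 × cos²(37.5°) = 175000 × 0.6294 = 110100 km².
True area of plateau region: 320000 × cos²(24.8°) = 320000 × 0.8241 = 263700 km².
Ratio = 110100 / 263700 ≈ 0.418.

0.418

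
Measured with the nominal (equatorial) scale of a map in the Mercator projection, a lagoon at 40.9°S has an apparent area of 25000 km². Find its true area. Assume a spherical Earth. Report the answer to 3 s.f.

The Mercator projection is conformal; its linear scale factor is the same in every direction and equals sec φ = 1/cos φ.
Areal scale = k² = sec²φ = 1/cos²(40.9°) = 1/0.7559² = 1.750.
True area = apparent / (areal scale) = 25000 / 1.750 ≈ 14300 km².

14300 km²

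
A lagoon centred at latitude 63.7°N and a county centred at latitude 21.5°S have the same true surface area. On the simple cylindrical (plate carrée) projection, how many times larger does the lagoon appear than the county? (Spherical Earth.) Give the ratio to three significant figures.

2.10

For the equirectangular projection with φ₀ = 0 (plate carrée), h = 1 along meridians and k = sec φ along parallels.
Areal scale at 63.7°: h·k = 1.000 × 2.257 = 2.257.
Areal scale at 21.5°: h·k = 1.000 × 1.075 = 1.075.
Ratio = 2.257/1.075 ≈ 2.10.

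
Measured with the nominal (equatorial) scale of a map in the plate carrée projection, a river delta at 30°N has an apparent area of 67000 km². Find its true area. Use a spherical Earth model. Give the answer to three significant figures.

For the equirectangular projection with φ₀ = 0 (plate carrée), h = 1 along meridians and k = sec φ along parallels.
Areal scale = h·k = 1 × sec φ; at 30°, h = 1.000, k = 1.155, so h·k = 1.155.
True area = apparent / (areal scale) = 67000 / 1.155 ≈ 58000 km².

58000 km²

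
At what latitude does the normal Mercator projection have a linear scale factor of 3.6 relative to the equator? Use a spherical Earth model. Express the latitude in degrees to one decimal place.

73.9°

Mercator scale is k = sec φ = 1/cos φ.
1/cos φ = 3.6  ⇒  cos φ = 0.2778  ⇒  φ = arccos(0.2778) ≈ 73.9°.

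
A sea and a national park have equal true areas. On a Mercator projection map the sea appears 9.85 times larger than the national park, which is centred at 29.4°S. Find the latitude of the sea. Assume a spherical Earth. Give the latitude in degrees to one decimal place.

On Mercator, (apparent₁)/(apparent₂) = sec²φ₁ / sec²φ₂ when true areas are equal.
cos²φ₂ / cos²φ₁ = 9.85  ⇒  cos φ₁ = cos 29.4° / √9.85 = 0.8712/3.138 = 0.2776.
φ₁ = arccos(0.2776) ≈ 73.9°.

73.9°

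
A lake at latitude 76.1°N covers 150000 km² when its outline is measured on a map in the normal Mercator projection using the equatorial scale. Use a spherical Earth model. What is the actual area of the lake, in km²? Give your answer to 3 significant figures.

8660 km²

The Mercator projection is conformal; its linear scale factor is the same in every direction and equals sec φ = 1/cos φ.
Areal scale = k² = sec²φ = 1/cos²(76.1°) = 1/0.2402² = 17.33.
True area = apparent / (areal scale) = 150000 / 17.33 ≈ 8660 km².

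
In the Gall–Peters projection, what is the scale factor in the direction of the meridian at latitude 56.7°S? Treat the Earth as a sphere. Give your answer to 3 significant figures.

Gall–Peters is a cylindrical equal-area projection with standard parallels at ±45°. Cylindrical equal-area (φ₀ = 45°): h = cos φ / cos 45° along meridians, k = cos 45° / cos φ along parallels; h·k = 1.
h = cos 56.7° / cos 45° = 0.5490/0.7071 = 0.7764.

0.776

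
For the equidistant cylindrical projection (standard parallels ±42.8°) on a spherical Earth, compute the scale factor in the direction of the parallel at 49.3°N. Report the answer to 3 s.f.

1.13

In the equirectangular projection with standard parallel φ₀ = 42.8° (x = Rλ cos φ₀, y = Rφ), meridians are true-scale (h = 1) and the parallel scale is k = cos φ₀ / cos φ.
k = cos 42.8° / cos 49.3° = 0.7337/0.6521 = 1.125.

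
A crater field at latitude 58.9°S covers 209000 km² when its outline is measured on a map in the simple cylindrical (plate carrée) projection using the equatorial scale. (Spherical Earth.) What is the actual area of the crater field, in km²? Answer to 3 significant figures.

108000 km²

Plate carrée maps x = Rλ, y = Rφ. The meridian scale is h = 1 and the parallel scale is k = 1/cos φ = sec φ.
Areal scale = h·k = 1 × sec φ; at 58.9°, h = 1.000, k = 1.936, so h·k = 1.936.
True area = apparent / (areal scale) = 209000 / 1.936 ≈ 108000 km².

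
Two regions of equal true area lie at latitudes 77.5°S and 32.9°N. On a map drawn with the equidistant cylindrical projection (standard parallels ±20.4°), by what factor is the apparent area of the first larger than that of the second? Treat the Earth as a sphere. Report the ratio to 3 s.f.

The equidistant cylindrical projection with φ₀ = 20.4° has h = 1 (meridians true) and k = cos φ₀ / cos φ along parallels.
Areal scale at 77.5°: h·k = 1.000 × 4.330 = 4.330.
Areal scale at 32.9°: h·k = 1.000 × 1.116 = 1.116.
Ratio = 4.330/1.116 ≈ 3.88.

3.88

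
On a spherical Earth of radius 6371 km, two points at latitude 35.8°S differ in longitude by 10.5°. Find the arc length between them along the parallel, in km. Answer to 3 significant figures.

Arc length along a parallel = R cos φ · Δλ (with Δλ in radians).
= 6371 × cos 35.8° × (10.5° × π/180) = 6371 × 0.8111 × 0.1833 ≈ 947 km.

947 km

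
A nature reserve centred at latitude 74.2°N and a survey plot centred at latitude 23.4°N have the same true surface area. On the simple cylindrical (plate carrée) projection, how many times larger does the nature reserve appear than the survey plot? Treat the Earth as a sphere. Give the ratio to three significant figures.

3.37

For the equirectangular projection with φ₀ = 0 (plate carrée), h = 1 along meridians and k = sec φ along parallels.
Areal scale at 74.2°: h·k = 1.000 × 3.673 = 3.673.
Areal scale at 23.4°: h·k = 1.000 × 1.090 = 1.090.
Ratio = 3.673/1.090 ≈ 3.37.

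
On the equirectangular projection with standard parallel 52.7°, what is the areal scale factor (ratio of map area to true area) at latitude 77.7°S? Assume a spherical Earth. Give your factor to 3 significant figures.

In the equirectangular projection with standard parallel φ₀ = 52.7° (x = Rλ cos φ₀, y = Rφ), meridians are true-scale (h = 1) and the parallel scale is k = cos φ₀ / cos φ.
Areal scale = h·k = 1 × cos φ₀ / cos φ; at 77.7°, h = 1.000, k = 2.845, so h·k = 2.845.

2.84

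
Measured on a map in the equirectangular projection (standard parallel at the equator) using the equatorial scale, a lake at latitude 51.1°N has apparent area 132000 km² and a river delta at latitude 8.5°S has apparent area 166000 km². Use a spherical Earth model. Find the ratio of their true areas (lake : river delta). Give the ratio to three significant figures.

0.505

On the plate carrée, areal scale = h·k = 1 × sec φ, so true area = apparent × cos φ.
True area of lake: 132000 × cos(51.1°) = 132000 × 0.6280 = 82890 km².
True area of river delta: 166000 × cos(8.5°) = 166000 × 0.9890 = 164200 km².
Ratio = 82890 / 164200 ≈ 0.505.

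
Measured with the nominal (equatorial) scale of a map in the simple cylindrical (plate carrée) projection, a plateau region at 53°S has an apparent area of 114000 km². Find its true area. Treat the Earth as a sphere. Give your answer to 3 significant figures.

68600 km²

For the equirectangular projection with φ₀ = 0 (plate carrée), h = 1 along meridians and k = sec φ along parallels.
Areal scale = h·k = 1 × sec φ; at 53°, h = 1.000, k = 1.662, so h·k = 1.662.
True area = apparent / (areal scale) = 114000 / 1.662 ≈ 68600 km².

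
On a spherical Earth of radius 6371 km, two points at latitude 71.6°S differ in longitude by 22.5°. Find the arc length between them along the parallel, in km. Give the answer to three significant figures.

Arc length along a parallel = R cos φ · Δλ (with Δλ in radians).
= 6371 × cos 71.6° × (22.5° × π/180) = 6371 × 0.3156 × 0.3927 ≈ 790 km.

790 km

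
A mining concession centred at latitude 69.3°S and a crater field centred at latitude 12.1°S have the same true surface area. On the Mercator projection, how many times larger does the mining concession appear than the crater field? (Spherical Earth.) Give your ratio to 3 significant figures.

On Mercator, area is exaggerated by sec²φ = 1/cos²φ.
At 69.3°: sec²(69.3°) = 1/0.3535² = 8.004.
At 12.1°: sec²(12.1°) = 1/0.9778² = 1.046.
Ratio = 8.004/1.046 = cos²(12.1°)/cos²(69.3°) ≈ 7.65.

7.65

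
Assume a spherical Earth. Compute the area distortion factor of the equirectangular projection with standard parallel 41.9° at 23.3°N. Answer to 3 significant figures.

0.810

With standard parallel φ₀ = 41.9°, the equirectangular projection gives x = Rλ cos φ₀, y = Rφ, so h = 1 and k = cos 41.9° / cos φ.
Areal scale = h·k = 1 × cos φ₀ / cos φ; at 23.3°, h = 1.000, k = 0.8104, so h·k = 0.8104.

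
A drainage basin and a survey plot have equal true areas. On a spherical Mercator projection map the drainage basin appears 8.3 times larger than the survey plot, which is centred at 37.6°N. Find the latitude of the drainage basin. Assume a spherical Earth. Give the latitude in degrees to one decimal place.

74.0°

On Mercator, (apparent₁)/(apparent₂) = sec²φ₁ / sec²φ₂ when true areas are equal.
cos²φ₂ / cos²φ₁ = 8.3  ⇒  cos φ₁ = cos 37.6° / √8.3 = 0.7923/2.881 = 0.2750.
φ₁ = arccos(0.2750) ≈ 74.0°.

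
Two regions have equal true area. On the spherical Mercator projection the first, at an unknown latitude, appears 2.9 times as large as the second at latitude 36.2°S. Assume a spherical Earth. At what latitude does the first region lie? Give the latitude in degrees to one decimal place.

61.7°

Mercator areal scale is sec²φ, so apparent-area ratio = sec²φ₁ / sec²φ₂ = cos²φ₂ / cos²φ₁.
cos²φ₂ / cos²φ₁ = 2.9  ⇒  cos φ₁ = cos 36.2° / √2.9 = 0.8070/1.703 = 0.4739.
φ₁ = arccos(0.4739) ≈ 61.7°.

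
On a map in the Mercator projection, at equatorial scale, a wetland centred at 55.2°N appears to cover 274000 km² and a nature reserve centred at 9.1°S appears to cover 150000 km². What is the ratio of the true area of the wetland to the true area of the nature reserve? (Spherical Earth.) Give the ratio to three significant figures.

0.610

Since Mercator area scale is 1/cos²φ, the true area equals the apparent area multiplied by cos²φ.
True area of wetland: 274000 × cos²(55.2°) = 274000 × 0.3257 = 89250 km².
True area of nature reserve: 150000 × cos²(9.1°) = 150000 × 0.9750 = 146200 km².
Ratio = 89250 / 146200 ≈ 0.610.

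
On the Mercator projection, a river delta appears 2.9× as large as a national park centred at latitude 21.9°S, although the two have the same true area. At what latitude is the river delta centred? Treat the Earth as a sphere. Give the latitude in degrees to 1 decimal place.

On Mercator, (apparent₁)/(apparent₂) = sec²φ₁ / sec²φ₂ when true areas are equal.
cos²φ₂ / cos²φ₁ = 2.9  ⇒  cos φ₁ = cos 21.9° / √2.9 = 0.9278/1.703 = 0.5448.
φ₁ = arccos(0.5448) ≈ 57.0°.

57.0°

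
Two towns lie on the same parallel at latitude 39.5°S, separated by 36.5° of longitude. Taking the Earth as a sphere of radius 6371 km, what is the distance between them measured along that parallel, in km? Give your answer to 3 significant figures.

Arc length along a parallel = R cos φ · Δλ (with Δλ in radians).
= 6371 × cos 39.5° × (36.5° × π/180) = 6371 × 0.7716 × 0.6370 ≈ 3130 km.

3130 km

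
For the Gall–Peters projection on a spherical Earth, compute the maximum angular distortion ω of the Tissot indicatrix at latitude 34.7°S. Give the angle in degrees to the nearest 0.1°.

17.2°

The Gall–Peters projection is cylindrical equal-area with φ₀ = 45°. A cylindrical equal-area projection with standard parallel φ₀ has meridian scale h = cos φ / cos φ₀ and parallel scale k = cos φ₀ / cos φ (so areas are preserved, h·k = 1).
At 34.7°: h = 1.163, k = 0.8601; principal scales a = 1.163, b = 0.8601.
sin(ω/2) = (a − b)/(a + b) = 0.3026/2.023 = 0.1496, so ω = 2 arcsin(0.1496) ≈ 17.2°.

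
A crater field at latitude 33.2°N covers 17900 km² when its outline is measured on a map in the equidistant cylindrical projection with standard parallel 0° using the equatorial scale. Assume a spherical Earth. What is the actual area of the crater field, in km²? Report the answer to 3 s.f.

In the plate carrée (x = Rλ, y = Rφ), meridians are true-scale (h = 1) and parallels are stretched by k = sec φ.
Areal scale = h·k = 1 × sec φ; at 33.2°, h = 1.000, k = 1.195, so h·k = 1.195.
True area = apparent / (areal scale) = 17900 / 1.195 ≈ 15000 km².

15000 km²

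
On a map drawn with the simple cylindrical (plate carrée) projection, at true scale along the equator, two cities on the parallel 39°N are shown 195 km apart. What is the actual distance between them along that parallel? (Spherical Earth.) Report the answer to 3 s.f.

152 km

For the equirectangular projection with φ₀ = 0 (plate carrée), h = 1 along meridians and k = sec φ along parallels.
Along the parallel at 39°, map distances are exaggerated by k = sec 39° = 1.287.
True distance = 195 / 1.287 = 195 × cos 39° ≈ 152 km.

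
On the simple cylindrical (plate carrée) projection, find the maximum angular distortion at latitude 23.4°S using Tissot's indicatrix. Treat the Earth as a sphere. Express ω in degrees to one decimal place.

Plate carrée maps x = Rλ, y = Rφ. The meridian scale is h = 1 and the parallel scale is k = 1/cos φ = sec φ.
At 23.4°: h = 1.000, k = 1.090; principal scales a = 1.090, b = 1.000.
sin(ω/2) = (a − b)/(a + b) = 0.08962/2.090 = 0.04289, so ω = 2 arcsin(0.04289) ≈ 4.9°.

4.9°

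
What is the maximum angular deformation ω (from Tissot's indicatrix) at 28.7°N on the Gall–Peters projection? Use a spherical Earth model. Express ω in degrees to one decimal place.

24.5°

Gall–Peters is a cylindrical equal-area projection with standard parallels at ±45°. Cylindrical equal-area (φ₀ = 45°): h = cos φ / cos 45° along meridians, k = cos 45° / cos φ along parallels; h·k = 1.
At 28.7°: h = 1.240, k = 0.8061; principal scales a = 1.240, b = 0.8061.
sin(ω/2) = (a − b)/(a + b) = 0.4343/2.047 = 0.2122, so ω = 2 arcsin(0.2122) ≈ 24.5°.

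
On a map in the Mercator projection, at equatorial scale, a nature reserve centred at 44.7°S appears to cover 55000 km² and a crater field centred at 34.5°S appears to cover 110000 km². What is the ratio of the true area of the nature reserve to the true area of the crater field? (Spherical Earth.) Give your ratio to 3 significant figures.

On Mercator the areal scale is sec²φ, so true area = apparent × cos²φ.
True area of nature reserve: 55000 × cos²(44.7°) = 55000 × 0.5052 = 27790 km².
True area of crater field: 110000 × cos²(34.5°) = 110000 × 0.6792 = 74710 km².
Ratio = 27790 / 74710 ≈ 0.372.

0.372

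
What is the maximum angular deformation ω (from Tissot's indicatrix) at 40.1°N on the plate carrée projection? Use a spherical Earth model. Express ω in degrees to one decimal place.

In the plate carrée (x = Rλ, y = Rφ), meridians are true-scale (h = 1) and parallels are stretched by k = sec φ.
At 40.1°: h = 1.000, k = 1.307; principal scales a = 1.307, b = 1.000.
sin(ω/2) = (a − b)/(a + b) = 0.3073/2.307 = 0.1332, so ω = 2 arcsin(0.1332) ≈ 15.3°.

15.3°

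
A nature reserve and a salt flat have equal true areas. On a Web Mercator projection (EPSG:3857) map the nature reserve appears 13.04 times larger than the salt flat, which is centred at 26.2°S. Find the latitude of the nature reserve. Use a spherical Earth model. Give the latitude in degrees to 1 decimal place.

Mercator areal scale is sec²φ, so apparent-area ratio = sec²φ₁ / sec²φ₂ = cos²φ₂ / cos²φ₁.
cos²φ₂ / cos²φ₁ = 13.04  ⇒  cos φ₁ = cos 26.2° / √13.04 = 0.8973/3.611 = 0.2485.
φ₁ = arccos(0.2485) ≈ 75.6°.

75.6°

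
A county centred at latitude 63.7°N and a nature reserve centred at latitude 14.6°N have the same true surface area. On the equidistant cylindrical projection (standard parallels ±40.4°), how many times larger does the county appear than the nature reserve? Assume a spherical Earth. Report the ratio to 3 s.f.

2.18

The equidistant cylindrical projection with φ₀ = 40.4° has h = 1 (meridians true) and k = cos φ₀ / cos φ along parallels.
Areal scale at 63.7°: h·k = 1.000 × 1.719 = 1.719.
Areal scale at 14.6°: h·k = 1.000 × 0.7869 = 0.7869.
Ratio = 1.719/0.7869 ≈ 2.18.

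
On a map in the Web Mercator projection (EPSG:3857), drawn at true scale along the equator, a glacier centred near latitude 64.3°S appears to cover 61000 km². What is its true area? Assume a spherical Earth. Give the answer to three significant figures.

Mercator is conformal, so the point scale is isotropic: h = k = sec φ = 1/cos φ.
Areal scale = k² = sec²φ = 1/cos²(64.3°) = 1/0.4337² = 5.317.
True area = apparent / (areal scale) = 61000 / 5.317 ≈ 11500 km².

11500 km²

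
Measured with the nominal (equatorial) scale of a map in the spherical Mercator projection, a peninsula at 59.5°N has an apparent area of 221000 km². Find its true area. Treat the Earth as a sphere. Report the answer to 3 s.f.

For Mercator, h = k = sec φ (a conformal cylindrical projection has a single point scale, 1/cos φ).
Areal scale = k² = sec²φ = 1/cos²(59.5°) = 1/0.5075² = 3.882.
True area = apparent / (areal scale) = 221000 / 3.882 ≈ 56900 km².

56900 km²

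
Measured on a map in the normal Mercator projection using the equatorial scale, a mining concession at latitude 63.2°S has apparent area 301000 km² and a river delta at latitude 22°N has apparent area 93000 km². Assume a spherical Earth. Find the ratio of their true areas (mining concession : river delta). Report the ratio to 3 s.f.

Since Mercator area scale is 1/cos²φ, the true area equals the apparent area multiplied by cos²φ.
True area of mining concession: 301000 × cos²(63.2°) = 301000 × 0.2033 = 61190 km².
True area of river delta: 93000 × cos²(22°) = 93000 × 0.8597 = 79950 km².
Ratio = 61190 / 79950 ≈ 0.765.

0.765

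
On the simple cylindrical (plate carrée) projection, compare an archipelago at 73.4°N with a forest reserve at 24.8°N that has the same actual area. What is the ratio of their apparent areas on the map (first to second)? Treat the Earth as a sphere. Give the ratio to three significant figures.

3.18

In the plate carrée (x = Rλ, y = Rφ), meridians are true-scale (h = 1) and parallels are stretched by k = sec φ.
Areal scale at 73.4°: h·k = 1.000 × 3.500 = 3.500.
Areal scale at 24.8°: h·k = 1.000 × 1.102 = 1.102.
Ratio = 3.500/1.102 ≈ 3.18.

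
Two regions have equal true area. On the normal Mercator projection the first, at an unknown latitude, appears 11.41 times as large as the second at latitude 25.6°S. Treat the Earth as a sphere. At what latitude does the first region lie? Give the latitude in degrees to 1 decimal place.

For equal true areas on Mercator, apparent areas scale as sec²φ, so the ratio is cos²φ₂ / cos²φ₁.
cos²φ₂ / cos²φ₁ = 11.41  ⇒  cos φ₁ = cos 25.6° / √11.41 = 0.9018/3.378 = 0.2670.
φ₁ = arccos(0.2670) ≈ 74.5°.

74.5°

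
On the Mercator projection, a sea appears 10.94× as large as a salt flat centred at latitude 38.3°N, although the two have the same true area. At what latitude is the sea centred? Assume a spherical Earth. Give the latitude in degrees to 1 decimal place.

For equal true areas on Mercator, apparent areas scale as sec²φ, so the ratio is cos²φ₂ / cos²φ₁.
cos²φ₂ / cos²φ₁ = 10.94  ⇒  cos φ₁ = cos 38.3° / √10.94 = 0.7848/3.308 = 0.2373.
φ₁ = arccos(0.2373) ≈ 76.3°.

76.3°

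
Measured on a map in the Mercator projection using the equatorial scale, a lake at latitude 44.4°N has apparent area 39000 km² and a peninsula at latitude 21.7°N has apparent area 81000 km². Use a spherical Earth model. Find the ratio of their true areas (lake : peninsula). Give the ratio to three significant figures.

Mercator's areal exaggeration is sec²φ; hence true area = (apparent area) · cos²φ.
True area of lake: 39000 × cos²(44.4°) = 39000 × 0.5105 = 19910 km².
True area of peninsula: 81000 × cos²(21.7°) = 81000 × 0.8633 = 69930 km².
Ratio = 19910 / 69930 ≈ 0.285.

0.285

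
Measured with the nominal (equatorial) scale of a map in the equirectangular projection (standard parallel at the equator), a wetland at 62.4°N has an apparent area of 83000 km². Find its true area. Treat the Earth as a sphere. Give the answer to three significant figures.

For the equirectangular projection with φ₀ = 0 (plate carrée), h = 1 along meridians and k = sec φ along parallels.
Areal scale = h·k = 1 × sec φ; at 62.4°, h = 1.000, k = 2.158, so h·k = 2.158.
True area = apparent / (areal scale) = 83000 / 2.158 ≈ 38500 km².

38500 km²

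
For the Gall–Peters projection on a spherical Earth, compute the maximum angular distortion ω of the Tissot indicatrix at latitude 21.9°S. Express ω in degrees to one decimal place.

30.8°

The Gall–Peters projection is cylindrical equal-area with φ₀ = 45°. A cylindrical equal-area projection with standard parallel φ₀ has meridian scale h = cos φ / cos φ₀ and parallel scale k = cos φ₀ / cos φ (so areas are preserved, h·k = 1).
At 21.9°: h = 1.312, k = 0.7621; principal scales a = 1.312, b = 0.7621.
sin(ω/2) = (a − b)/(a + b) = 0.5501/2.074 = 0.2652, so ω = 2 arcsin(0.2652) ≈ 30.8°.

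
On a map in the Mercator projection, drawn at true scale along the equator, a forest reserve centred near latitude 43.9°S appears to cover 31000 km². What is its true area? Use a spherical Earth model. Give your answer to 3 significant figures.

For Mercator, h = k = sec φ (a conformal cylindrical projection has a single point scale, 1/cos φ).
Areal scale = k² = sec²φ = 1/cos²(43.9°) = 1/0.7206² = 1.926.
True area = apparent / (areal scale) = 31000 / 1.926 ≈ 16100 km².

16100 km²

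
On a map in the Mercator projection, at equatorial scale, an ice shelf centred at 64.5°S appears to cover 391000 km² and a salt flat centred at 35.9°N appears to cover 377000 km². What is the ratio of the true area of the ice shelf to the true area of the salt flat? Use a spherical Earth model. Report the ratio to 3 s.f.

Since Mercator area scale is 1/cos²φ, the true area equals the apparent area multiplied by cos²φ.
True area of ice shelf: 391000 × cos²(64.5°) = 391000 × 0.1853 = 72470 km².
True area of salt flat: 377000 × cos²(35.9°) = 377000 × 0.6562 = 247400 km².
Ratio = 72470 / 247400 ≈ 0.293.

0.293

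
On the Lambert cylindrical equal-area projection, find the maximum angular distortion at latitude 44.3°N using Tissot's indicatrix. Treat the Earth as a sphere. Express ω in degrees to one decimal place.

37.6°

The Lambert cylindrical equal-area projection is the cylindrical equal-area projection with its standard parallel at the equator (φ₀ = 0). Cylindrical equal-area (φ₀ = 0°): h = cos φ / cos 0° along meridians, k = cos 0° / cos φ along parallels; h·k = 1.
At 44.3°: h = 0.7157, k = 1.397; principal scales a = 1.397, b = 0.7157.
sin(ω/2) = (a − b)/(a + b) = 0.6816/2.113 = 0.3226, so ω = 2 arcsin(0.3226) ≈ 37.6°.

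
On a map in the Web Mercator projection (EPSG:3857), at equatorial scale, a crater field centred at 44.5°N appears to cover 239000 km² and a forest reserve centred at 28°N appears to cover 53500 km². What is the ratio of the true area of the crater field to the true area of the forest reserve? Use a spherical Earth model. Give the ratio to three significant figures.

2.92

Mercator's areal exaggeration is sec²φ; hence true area = (apparent area) · cos²φ.
True area of crater field: 239000 × cos²(44.5°) = 239000 × 0.5087 = 121600 km².
True area of forest reserve: 53500 × cos²(28°) = 53500 × 0.7796 = 41710 km².
Ratio = 121600 / 41710 ≈ 2.92.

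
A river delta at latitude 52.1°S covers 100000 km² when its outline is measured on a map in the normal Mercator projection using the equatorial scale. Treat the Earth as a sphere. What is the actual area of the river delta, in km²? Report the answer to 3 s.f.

Mercator is conformal, so the point scale is isotropic: h = k = sec φ = 1/cos φ.
Areal scale = k² = sec²φ = 1/cos²(52.1°) = 1/0.6143² = 2.650.
True area = apparent / (areal scale) = 100000 / 2.650 ≈ 37700 km².

37700 km²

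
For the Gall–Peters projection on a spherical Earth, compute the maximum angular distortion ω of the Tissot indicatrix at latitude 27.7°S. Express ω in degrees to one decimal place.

Gall–Peters is a cylindrical equal-area projection with standard parallels at ±45°. Cylindrical equal-area (φ₀ = 45°): h = cos φ / cos 45° along meridians, k = cos 45° / cos φ along parallels; h·k = 1.
At 27.7°: h = 1.252, k = 0.7986; principal scales a = 1.252, b = 0.7986.
sin(ω/2) = (a − b)/(a + b) = 0.4535/2.051 = 0.2211, so ω = 2 arcsin(0.2211) ≈ 25.6°.

25.6°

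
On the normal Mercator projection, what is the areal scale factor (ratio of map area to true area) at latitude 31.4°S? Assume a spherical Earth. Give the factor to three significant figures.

1.37

For Mercator, h = k = sec φ (a conformal cylindrical projection has a single point scale, 1/cos φ).
Areal scale = k² = sec²φ = 1/cos²(31.4°) = 1/0.8536² = 1.373.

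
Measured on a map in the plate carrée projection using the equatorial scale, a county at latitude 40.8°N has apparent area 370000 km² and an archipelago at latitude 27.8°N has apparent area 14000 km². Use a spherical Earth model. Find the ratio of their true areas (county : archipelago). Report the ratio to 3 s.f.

22.6

Plate carrée has h = 1 and k = sec φ, giving areal scale sec φ; true area = (apparent area) · cos φ.
True area of county: 370000 × cos(40.8°) = 370000 × 0.7570 = 280100 km².
True area of archipelago: 14000 × cos(27.8°) = 14000 × 0.8846 = 12380 km².
Ratio = 280100 / 12380 ≈ 22.6.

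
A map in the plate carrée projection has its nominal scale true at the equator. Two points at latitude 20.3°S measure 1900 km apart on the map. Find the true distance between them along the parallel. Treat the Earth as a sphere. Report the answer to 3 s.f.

For the equirectangular projection with φ₀ = 0 (plate carrée), h = 1 along meridians and k = sec φ along parallels.
Along the parallel at 20.3°, map distances are exaggerated by k = sec 20.3° = 1.066.
True distance = 1900 / 1.066 = 1900 × cos 20.3° ≈ 1780 km.

1780 km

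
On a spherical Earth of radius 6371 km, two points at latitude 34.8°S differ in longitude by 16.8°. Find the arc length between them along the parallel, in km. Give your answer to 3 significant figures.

Arc length along a parallel = R cos φ · Δλ (with Δλ in radians).
= 6371 × cos 34.8° × (16.8° × π/180) = 6371 × 0.8211 × 0.2932 ≈ 1530 km.

1530 km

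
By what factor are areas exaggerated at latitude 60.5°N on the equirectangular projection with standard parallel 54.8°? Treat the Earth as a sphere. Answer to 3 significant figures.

1.17

The equidistant cylindrical projection with φ₀ = 54.8° has h = 1 (meridians true) and k = cos φ₀ / cos φ along parallels.
Areal scale = h·k = 1 × cos φ₀ / cos φ; at 60.5°, h = 1.000, k = 1.171, so h·k = 1.171.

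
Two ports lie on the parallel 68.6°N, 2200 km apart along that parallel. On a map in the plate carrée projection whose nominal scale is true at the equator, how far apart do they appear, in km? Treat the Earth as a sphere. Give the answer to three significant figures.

6030 km

In the plate carrée (x = Rλ, y = Rφ), meridians are true-scale (h = 1) and parallels are stretched by k = sec φ.
Along the parallel, k = sec 68.6° = 1/0.3649 = 2.741.
Map distance = 2200 × 2.741 ≈ 6030 km.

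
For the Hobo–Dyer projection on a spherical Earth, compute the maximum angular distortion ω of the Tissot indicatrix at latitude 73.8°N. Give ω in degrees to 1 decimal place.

102.5°

Hobo–Dyer is a cylindrical equal-area projection with standard parallels at ±37.5°. For cylindrical equal-area with standard parallel φ₀, h = cos φ / cos φ₀ and k = cos φ₀ / cos φ, so h·k = 1.
At 73.8°: h = 0.3517, k = 2.844; principal scales a = 2.844, b = 0.3517.
sin(ω/2) = (a − b)/(a + b) = 2.492/3.195 = 0.7799, so ω = 2 arcsin(0.7799) ≈ 102.5°.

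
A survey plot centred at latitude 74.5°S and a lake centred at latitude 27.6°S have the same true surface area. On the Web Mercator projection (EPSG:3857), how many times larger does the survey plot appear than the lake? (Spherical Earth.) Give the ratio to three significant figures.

11.0

Mercator areal scale is sec²φ.
At 74.5°: sec²(74.5°) = 1/0.2672² = 14.00.
At 27.6°: sec²(27.6°) = 1/0.8862² = 1.273.
Ratio = 14.00/1.273 = cos²(27.6°)/cos²(74.5°) ≈ 11.0.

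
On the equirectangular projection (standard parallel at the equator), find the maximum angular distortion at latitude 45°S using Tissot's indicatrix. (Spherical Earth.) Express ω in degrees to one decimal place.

19.8°

Plate carrée maps x = Rλ, y = Rφ. The meridian scale is h = 1 and the parallel scale is k = 1/cos φ = sec φ.
At 45°: h = 1.000, k = 1.414; principal scales a = 1.414, b = 1.000.
sin(ω/2) = (a − b)/(a + b) = 0.4142/2.414 = 0.1716, so ω = 2 arcsin(0.1716) ≈ 19.8°.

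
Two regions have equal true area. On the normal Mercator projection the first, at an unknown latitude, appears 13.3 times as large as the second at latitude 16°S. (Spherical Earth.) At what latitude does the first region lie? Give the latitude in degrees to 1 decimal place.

74.7°

On Mercator, (apparent₁)/(apparent₂) = sec²φ₁ / sec²φ₂ when true areas are equal.
cos²φ₂ / cos²φ₁ = 13.3  ⇒  cos φ₁ = cos 16° / √13.3 = 0.9613/3.647 = 0.2636.
φ₁ = arccos(0.2636) ≈ 74.7°.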